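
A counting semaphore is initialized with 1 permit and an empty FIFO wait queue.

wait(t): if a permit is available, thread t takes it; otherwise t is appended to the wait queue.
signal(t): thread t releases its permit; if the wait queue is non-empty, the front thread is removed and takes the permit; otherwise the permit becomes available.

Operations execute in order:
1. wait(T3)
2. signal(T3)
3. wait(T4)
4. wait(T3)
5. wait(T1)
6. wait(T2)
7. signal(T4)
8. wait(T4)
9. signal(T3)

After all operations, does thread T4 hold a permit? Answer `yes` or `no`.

Answer: no

Derivation:
Step 1: wait(T3) -> count=0 queue=[] holders={T3}
Step 2: signal(T3) -> count=1 queue=[] holders={none}
Step 3: wait(T4) -> count=0 queue=[] holders={T4}
Step 4: wait(T3) -> count=0 queue=[T3] holders={T4}
Step 5: wait(T1) -> count=0 queue=[T3,T1] holders={T4}
Step 6: wait(T2) -> count=0 queue=[T3,T1,T2] holders={T4}
Step 7: signal(T4) -> count=0 queue=[T1,T2] holders={T3}
Step 8: wait(T4) -> count=0 queue=[T1,T2,T4] holders={T3}
Step 9: signal(T3) -> count=0 queue=[T2,T4] holders={T1}
Final holders: {T1} -> T4 not in holders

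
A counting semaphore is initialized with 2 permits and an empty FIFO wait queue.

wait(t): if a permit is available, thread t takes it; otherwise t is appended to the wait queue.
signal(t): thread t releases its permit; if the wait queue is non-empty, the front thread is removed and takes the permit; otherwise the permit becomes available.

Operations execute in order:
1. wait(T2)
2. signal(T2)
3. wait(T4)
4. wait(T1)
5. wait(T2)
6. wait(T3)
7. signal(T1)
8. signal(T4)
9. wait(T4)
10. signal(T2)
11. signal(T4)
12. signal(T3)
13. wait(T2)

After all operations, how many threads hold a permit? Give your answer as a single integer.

Answer: 1

Derivation:
Step 1: wait(T2) -> count=1 queue=[] holders={T2}
Step 2: signal(T2) -> count=2 queue=[] holders={none}
Step 3: wait(T4) -> count=1 queue=[] holders={T4}
Step 4: wait(T1) -> count=0 queue=[] holders={T1,T4}
Step 5: wait(T2) -> count=0 queue=[T2] holders={T1,T4}
Step 6: wait(T3) -> count=0 queue=[T2,T3] holders={T1,T4}
Step 7: signal(T1) -> count=0 queue=[T3] holders={T2,T4}
Step 8: signal(T4) -> count=0 queue=[] holders={T2,T3}
Step 9: wait(T4) -> count=0 queue=[T4] holders={T2,T3}
Step 10: signal(T2) -> count=0 queue=[] holders={T3,T4}
Step 11: signal(T4) -> count=1 queue=[] holders={T3}
Step 12: signal(T3) -> count=2 queue=[] holders={none}
Step 13: wait(T2) -> count=1 queue=[] holders={T2}
Final holders: {T2} -> 1 thread(s)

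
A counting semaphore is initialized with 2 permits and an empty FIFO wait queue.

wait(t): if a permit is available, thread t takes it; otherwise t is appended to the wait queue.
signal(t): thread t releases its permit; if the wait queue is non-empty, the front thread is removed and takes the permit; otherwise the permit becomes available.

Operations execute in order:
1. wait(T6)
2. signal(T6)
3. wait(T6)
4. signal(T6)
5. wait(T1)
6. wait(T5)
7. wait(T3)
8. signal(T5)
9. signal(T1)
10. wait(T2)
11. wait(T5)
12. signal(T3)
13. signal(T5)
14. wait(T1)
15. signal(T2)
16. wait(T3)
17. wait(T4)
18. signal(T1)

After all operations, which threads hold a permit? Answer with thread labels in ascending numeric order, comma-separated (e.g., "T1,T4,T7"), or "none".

Answer: T3,T4

Derivation:
Step 1: wait(T6) -> count=1 queue=[] holders={T6}
Step 2: signal(T6) -> count=2 queue=[] holders={none}
Step 3: wait(T6) -> count=1 queue=[] holders={T6}
Step 4: signal(T6) -> count=2 queue=[] holders={none}
Step 5: wait(T1) -> count=1 queue=[] holders={T1}
Step 6: wait(T5) -> count=0 queue=[] holders={T1,T5}
Step 7: wait(T3) -> count=0 queue=[T3] holders={T1,T5}
Step 8: signal(T5) -> count=0 queue=[] holders={T1,T3}
Step 9: signal(T1) -> count=1 queue=[] holders={T3}
Step 10: wait(T2) -> count=0 queue=[] holders={T2,T3}
Step 11: wait(T5) -> count=0 queue=[T5] holders={T2,T3}
Step 12: signal(T3) -> count=0 queue=[] holders={T2,T5}
Step 13: signal(T5) -> count=1 queue=[] holders={T2}
Step 14: wait(T1) -> count=0 queue=[] holders={T1,T2}
Step 15: signal(T2) -> count=1 queue=[] holders={T1}
Step 16: wait(T3) -> count=0 queue=[] holders={T1,T3}
Step 17: wait(T4) -> count=0 queue=[T4] holders={T1,T3}
Step 18: signal(T1) -> count=0 queue=[] holders={T3,T4}
Final holders: T3,T4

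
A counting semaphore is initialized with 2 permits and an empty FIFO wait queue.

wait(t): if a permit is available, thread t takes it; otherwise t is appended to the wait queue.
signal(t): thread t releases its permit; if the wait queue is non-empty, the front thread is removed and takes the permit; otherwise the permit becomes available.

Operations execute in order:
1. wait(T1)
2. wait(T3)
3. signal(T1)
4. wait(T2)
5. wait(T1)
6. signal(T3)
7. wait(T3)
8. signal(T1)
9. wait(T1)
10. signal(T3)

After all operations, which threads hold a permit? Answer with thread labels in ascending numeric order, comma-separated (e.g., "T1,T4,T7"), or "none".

Step 1: wait(T1) -> count=1 queue=[] holders={T1}
Step 2: wait(T3) -> count=0 queue=[] holders={T1,T3}
Step 3: signal(T1) -> count=1 queue=[] holders={T3}
Step 4: wait(T2) -> count=0 queue=[] holders={T2,T3}
Step 5: wait(T1) -> count=0 queue=[T1] holders={T2,T3}
Step 6: signal(T3) -> count=0 queue=[] holders={T1,T2}
Step 7: wait(T3) -> count=0 queue=[T3] holders={T1,T2}
Step 8: signal(T1) -> count=0 queue=[] holders={T2,T3}
Step 9: wait(T1) -> count=0 queue=[T1] holders={T2,T3}
Step 10: signal(T3) -> count=0 queue=[] holders={T1,T2}
Final holders: T1,T2

Answer: T1,T2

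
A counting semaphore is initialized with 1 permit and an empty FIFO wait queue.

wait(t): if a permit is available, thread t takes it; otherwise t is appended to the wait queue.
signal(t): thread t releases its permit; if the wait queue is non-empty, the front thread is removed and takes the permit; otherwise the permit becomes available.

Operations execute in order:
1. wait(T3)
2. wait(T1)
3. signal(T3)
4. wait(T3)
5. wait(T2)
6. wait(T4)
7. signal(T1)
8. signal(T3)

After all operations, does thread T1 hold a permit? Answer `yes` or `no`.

Step 1: wait(T3) -> count=0 queue=[] holders={T3}
Step 2: wait(T1) -> count=0 queue=[T1] holders={T3}
Step 3: signal(T3) -> count=0 queue=[] holders={T1}
Step 4: wait(T3) -> count=0 queue=[T3] holders={T1}
Step 5: wait(T2) -> count=0 queue=[T3,T2] holders={T1}
Step 6: wait(T4) -> count=0 queue=[T3,T2,T4] holders={T1}
Step 7: signal(T1) -> count=0 queue=[T2,T4] holders={T3}
Step 8: signal(T3) -> count=0 queue=[T4] holders={T2}
Final holders: {T2} -> T1 not in holders

Answer: no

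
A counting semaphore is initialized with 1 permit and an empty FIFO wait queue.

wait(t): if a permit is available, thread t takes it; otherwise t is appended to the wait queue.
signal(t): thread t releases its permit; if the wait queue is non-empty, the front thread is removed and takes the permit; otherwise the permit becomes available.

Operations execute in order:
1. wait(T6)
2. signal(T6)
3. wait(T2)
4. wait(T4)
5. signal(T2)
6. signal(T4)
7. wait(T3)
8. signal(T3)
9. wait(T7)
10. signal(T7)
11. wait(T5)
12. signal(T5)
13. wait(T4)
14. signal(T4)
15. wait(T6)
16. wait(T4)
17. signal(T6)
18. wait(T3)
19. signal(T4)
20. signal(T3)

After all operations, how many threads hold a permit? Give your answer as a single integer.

Answer: 0

Derivation:
Step 1: wait(T6) -> count=0 queue=[] holders={T6}
Step 2: signal(T6) -> count=1 queue=[] holders={none}
Step 3: wait(T2) -> count=0 queue=[] holders={T2}
Step 4: wait(T4) -> count=0 queue=[T4] holders={T2}
Step 5: signal(T2) -> count=0 queue=[] holders={T4}
Step 6: signal(T4) -> count=1 queue=[] holders={none}
Step 7: wait(T3) -> count=0 queue=[] holders={T3}
Step 8: signal(T3) -> count=1 queue=[] holders={none}
Step 9: wait(T7) -> count=0 queue=[] holders={T7}
Step 10: signal(T7) -> count=1 queue=[] holders={none}
Step 11: wait(T5) -> count=0 queue=[] holders={T5}
Step 12: signal(T5) -> count=1 queue=[] holders={none}
Step 13: wait(T4) -> count=0 queue=[] holders={T4}
Step 14: signal(T4) -> count=1 queue=[] holders={none}
Step 15: wait(T6) -> count=0 queue=[] holders={T6}
Step 16: wait(T4) -> count=0 queue=[T4] holders={T6}
Step 17: signal(T6) -> count=0 queue=[] holders={T4}
Step 18: wait(T3) -> count=0 queue=[T3] holders={T4}
Step 19: signal(T4) -> count=0 queue=[] holders={T3}
Step 20: signal(T3) -> count=1 queue=[] holders={none}
Final holders: {none} -> 0 thread(s)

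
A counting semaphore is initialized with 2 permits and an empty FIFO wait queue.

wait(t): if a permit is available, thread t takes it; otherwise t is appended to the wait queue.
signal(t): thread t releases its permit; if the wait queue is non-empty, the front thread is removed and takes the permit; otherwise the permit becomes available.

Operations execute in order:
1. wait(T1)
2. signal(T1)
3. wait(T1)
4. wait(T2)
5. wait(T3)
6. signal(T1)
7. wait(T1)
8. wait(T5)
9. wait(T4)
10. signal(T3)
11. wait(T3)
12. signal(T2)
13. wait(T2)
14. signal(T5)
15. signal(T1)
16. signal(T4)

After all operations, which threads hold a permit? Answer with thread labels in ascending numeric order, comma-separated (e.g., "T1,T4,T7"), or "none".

Answer: T2,T3

Derivation:
Step 1: wait(T1) -> count=1 queue=[] holders={T1}
Step 2: signal(T1) -> count=2 queue=[] holders={none}
Step 3: wait(T1) -> count=1 queue=[] holders={T1}
Step 4: wait(T2) -> count=0 queue=[] holders={T1,T2}
Step 5: wait(T3) -> count=0 queue=[T3] holders={T1,T2}
Step 6: signal(T1) -> count=0 queue=[] holders={T2,T3}
Step 7: wait(T1) -> count=0 queue=[T1] holders={T2,T3}
Step 8: wait(T5) -> count=0 queue=[T1,T5] holders={T2,T3}
Step 9: wait(T4) -> count=0 queue=[T1,T5,T4] holders={T2,T3}
Step 10: signal(T3) -> count=0 queue=[T5,T4] holders={T1,T2}
Step 11: wait(T3) -> count=0 queue=[T5,T4,T3] holders={T1,T2}
Step 12: signal(T2) -> count=0 queue=[T4,T3] holders={T1,T5}
Step 13: wait(T2) -> count=0 queue=[T4,T3,T2] holders={T1,T5}
Step 14: signal(T5) -> count=0 queue=[T3,T2] holders={T1,T4}
Step 15: signal(T1) -> count=0 queue=[T2] holders={T3,T4}
Step 16: signal(T4) -> count=0 queue=[] holders={T2,T3}
Final holders: T2,T3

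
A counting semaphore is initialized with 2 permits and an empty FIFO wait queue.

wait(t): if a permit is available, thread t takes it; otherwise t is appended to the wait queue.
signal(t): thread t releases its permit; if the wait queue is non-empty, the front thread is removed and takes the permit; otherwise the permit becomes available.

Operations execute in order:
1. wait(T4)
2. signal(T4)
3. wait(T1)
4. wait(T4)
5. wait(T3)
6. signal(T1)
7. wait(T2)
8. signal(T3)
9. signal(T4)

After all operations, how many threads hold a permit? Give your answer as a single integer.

Answer: 1

Derivation:
Step 1: wait(T4) -> count=1 queue=[] holders={T4}
Step 2: signal(T4) -> count=2 queue=[] holders={none}
Step 3: wait(T1) -> count=1 queue=[] holders={T1}
Step 4: wait(T4) -> count=0 queue=[] holders={T1,T4}
Step 5: wait(T3) -> count=0 queue=[T3] holders={T1,T4}
Step 6: signal(T1) -> count=0 queue=[] holders={T3,T4}
Step 7: wait(T2) -> count=0 queue=[T2] holders={T3,T4}
Step 8: signal(T3) -> count=0 queue=[] holders={T2,T4}
Step 9: signal(T4) -> count=1 queue=[] holders={T2}
Final holders: {T2} -> 1 thread(s)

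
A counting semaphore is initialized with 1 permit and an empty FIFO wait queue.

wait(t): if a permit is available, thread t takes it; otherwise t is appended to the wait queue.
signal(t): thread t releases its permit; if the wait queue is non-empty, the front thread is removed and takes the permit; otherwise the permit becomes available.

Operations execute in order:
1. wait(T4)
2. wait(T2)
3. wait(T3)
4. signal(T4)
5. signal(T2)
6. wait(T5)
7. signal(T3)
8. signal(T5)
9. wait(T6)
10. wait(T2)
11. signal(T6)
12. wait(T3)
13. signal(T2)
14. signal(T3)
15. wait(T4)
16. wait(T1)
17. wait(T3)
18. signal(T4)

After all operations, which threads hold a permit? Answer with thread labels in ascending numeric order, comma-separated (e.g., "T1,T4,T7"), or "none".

Step 1: wait(T4) -> count=0 queue=[] holders={T4}
Step 2: wait(T2) -> count=0 queue=[T2] holders={T4}
Step 3: wait(T3) -> count=0 queue=[T2,T3] holders={T4}
Step 4: signal(T4) -> count=0 queue=[T3] holders={T2}
Step 5: signal(T2) -> count=0 queue=[] holders={T3}
Step 6: wait(T5) -> count=0 queue=[T5] holders={T3}
Step 7: signal(T3) -> count=0 queue=[] holders={T5}
Step 8: signal(T5) -> count=1 queue=[] holders={none}
Step 9: wait(T6) -> count=0 queue=[] holders={T6}
Step 10: wait(T2) -> count=0 queue=[T2] holders={T6}
Step 11: signal(T6) -> count=0 queue=[] holders={T2}
Step 12: wait(T3) -> count=0 queue=[T3] holders={T2}
Step 13: signal(T2) -> count=0 queue=[] holders={T3}
Step 14: signal(T3) -> count=1 queue=[] holders={none}
Step 15: wait(T4) -> count=0 queue=[] holders={T4}
Step 16: wait(T1) -> count=0 queue=[T1] holders={T4}
Step 17: wait(T3) -> count=0 queue=[T1,T3] holders={T4}
Step 18: signal(T4) -> count=0 queue=[T3] holders={T1}
Final holders: T1

Answer: T1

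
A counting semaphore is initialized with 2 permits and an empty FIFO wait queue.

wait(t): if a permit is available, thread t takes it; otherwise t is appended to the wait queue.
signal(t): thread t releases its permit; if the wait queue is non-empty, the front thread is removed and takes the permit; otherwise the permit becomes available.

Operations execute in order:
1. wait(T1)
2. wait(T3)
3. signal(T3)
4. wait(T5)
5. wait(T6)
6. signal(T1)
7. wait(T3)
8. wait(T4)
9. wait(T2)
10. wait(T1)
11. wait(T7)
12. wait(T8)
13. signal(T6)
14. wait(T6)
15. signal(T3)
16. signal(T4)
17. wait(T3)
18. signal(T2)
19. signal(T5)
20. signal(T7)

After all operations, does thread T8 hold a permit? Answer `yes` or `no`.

Step 1: wait(T1) -> count=1 queue=[] holders={T1}
Step 2: wait(T3) -> count=0 queue=[] holders={T1,T3}
Step 3: signal(T3) -> count=1 queue=[] holders={T1}
Step 4: wait(T5) -> count=0 queue=[] holders={T1,T5}
Step 5: wait(T6) -> count=0 queue=[T6] holders={T1,T5}
Step 6: signal(T1) -> count=0 queue=[] holders={T5,T6}
Step 7: wait(T3) -> count=0 queue=[T3] holders={T5,T6}
Step 8: wait(T4) -> count=0 queue=[T3,T4] holders={T5,T6}
Step 9: wait(T2) -> count=0 queue=[T3,T4,T2] holders={T5,T6}
Step 10: wait(T1) -> count=0 queue=[T3,T4,T2,T1] holders={T5,T6}
Step 11: wait(T7) -> count=0 queue=[T3,T4,T2,T1,T7] holders={T5,T6}
Step 12: wait(T8) -> count=0 queue=[T3,T4,T2,T1,T7,T8] holders={T5,T6}
Step 13: signal(T6) -> count=0 queue=[T4,T2,T1,T7,T8] holders={T3,T5}
Step 14: wait(T6) -> count=0 queue=[T4,T2,T1,T7,T8,T6] holders={T3,T5}
Step 15: signal(T3) -> count=0 queue=[T2,T1,T7,T8,T6] holders={T4,T5}
Step 16: signal(T4) -> count=0 queue=[T1,T7,T8,T6] holders={T2,T5}
Step 17: wait(T3) -> count=0 queue=[T1,T7,T8,T6,T3] holders={T2,T5}
Step 18: signal(T2) -> count=0 queue=[T7,T8,T6,T3] holders={T1,T5}
Step 19: signal(T5) -> count=0 queue=[T8,T6,T3] holders={T1,T7}
Step 20: signal(T7) -> count=0 queue=[T6,T3] holders={T1,T8}
Final holders: {T1,T8} -> T8 in holders

Answer: yes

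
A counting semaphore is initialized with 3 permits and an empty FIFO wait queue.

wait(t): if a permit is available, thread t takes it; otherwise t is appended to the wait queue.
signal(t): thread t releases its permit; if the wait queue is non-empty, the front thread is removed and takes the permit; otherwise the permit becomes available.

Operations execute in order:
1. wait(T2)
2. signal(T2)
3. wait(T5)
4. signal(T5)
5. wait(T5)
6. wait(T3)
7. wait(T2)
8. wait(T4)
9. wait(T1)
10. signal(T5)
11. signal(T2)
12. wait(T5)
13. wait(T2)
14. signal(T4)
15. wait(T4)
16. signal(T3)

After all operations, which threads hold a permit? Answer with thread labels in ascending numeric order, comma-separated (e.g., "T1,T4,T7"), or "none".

Step 1: wait(T2) -> count=2 queue=[] holders={T2}
Step 2: signal(T2) -> count=3 queue=[] holders={none}
Step 3: wait(T5) -> count=2 queue=[] holders={T5}
Step 4: signal(T5) -> count=3 queue=[] holders={none}
Step 5: wait(T5) -> count=2 queue=[] holders={T5}
Step 6: wait(T3) -> count=1 queue=[] holders={T3,T5}
Step 7: wait(T2) -> count=0 queue=[] holders={T2,T3,T5}
Step 8: wait(T4) -> count=0 queue=[T4] holders={T2,T3,T5}
Step 9: wait(T1) -> count=0 queue=[T4,T1] holders={T2,T3,T5}
Step 10: signal(T5) -> count=0 queue=[T1] holders={T2,T3,T4}
Step 11: signal(T2) -> count=0 queue=[] holders={T1,T3,T4}
Step 12: wait(T5) -> count=0 queue=[T5] holders={T1,T3,T4}
Step 13: wait(T2) -> count=0 queue=[T5,T2] holders={T1,T3,T4}
Step 14: signal(T4) -> count=0 queue=[T2] holders={T1,T3,T5}
Step 15: wait(T4) -> count=0 queue=[T2,T4] holders={T1,T3,T5}
Step 16: signal(T3) -> count=0 queue=[T4] holders={T1,T2,T5}
Final holders: T1,T2,T5

Answer: T1,T2,T5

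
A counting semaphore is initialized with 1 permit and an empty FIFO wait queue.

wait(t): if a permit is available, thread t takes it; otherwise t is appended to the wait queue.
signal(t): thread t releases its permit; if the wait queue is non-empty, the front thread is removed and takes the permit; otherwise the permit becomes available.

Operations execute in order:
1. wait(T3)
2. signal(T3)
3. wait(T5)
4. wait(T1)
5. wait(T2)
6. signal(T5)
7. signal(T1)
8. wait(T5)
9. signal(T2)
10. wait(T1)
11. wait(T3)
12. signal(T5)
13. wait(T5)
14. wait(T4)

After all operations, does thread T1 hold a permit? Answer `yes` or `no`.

Step 1: wait(T3) -> count=0 queue=[] holders={T3}
Step 2: signal(T3) -> count=1 queue=[] holders={none}
Step 3: wait(T5) -> count=0 queue=[] holders={T5}
Step 4: wait(T1) -> count=0 queue=[T1] holders={T5}
Step 5: wait(T2) -> count=0 queue=[T1,T2] holders={T5}
Step 6: signal(T5) -> count=0 queue=[T2] holders={T1}
Step 7: signal(T1) -> count=0 queue=[] holders={T2}
Step 8: wait(T5) -> count=0 queue=[T5] holders={T2}
Step 9: signal(T2) -> count=0 queue=[] holders={T5}
Step 10: wait(T1) -> count=0 queue=[T1] holders={T5}
Step 11: wait(T3) -> count=0 queue=[T1,T3] holders={T5}
Step 12: signal(T5) -> count=0 queue=[T3] holders={T1}
Step 13: wait(T5) -> count=0 queue=[T3,T5] holders={T1}
Step 14: wait(T4) -> count=0 queue=[T3,T5,T4] holders={T1}
Final holders: {T1} -> T1 in holders

Answer: yes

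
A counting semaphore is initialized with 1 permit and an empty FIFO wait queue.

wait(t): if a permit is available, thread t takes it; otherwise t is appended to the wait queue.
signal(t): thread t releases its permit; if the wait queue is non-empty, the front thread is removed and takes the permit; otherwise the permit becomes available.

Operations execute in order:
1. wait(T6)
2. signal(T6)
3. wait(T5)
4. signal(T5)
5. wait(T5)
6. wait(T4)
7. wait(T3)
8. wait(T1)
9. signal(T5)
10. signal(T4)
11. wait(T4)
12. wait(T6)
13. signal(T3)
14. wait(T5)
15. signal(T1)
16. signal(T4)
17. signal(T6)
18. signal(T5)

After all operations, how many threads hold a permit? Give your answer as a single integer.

Step 1: wait(T6) -> count=0 queue=[] holders={T6}
Step 2: signal(T6) -> count=1 queue=[] holders={none}
Step 3: wait(T5) -> count=0 queue=[] holders={T5}
Step 4: signal(T5) -> count=1 queue=[] holders={none}
Step 5: wait(T5) -> count=0 queue=[] holders={T5}
Step 6: wait(T4) -> count=0 queue=[T4] holders={T5}
Step 7: wait(T3) -> count=0 queue=[T4,T3] holders={T5}
Step 8: wait(T1) -> count=0 queue=[T4,T3,T1] holders={T5}
Step 9: signal(T5) -> count=0 queue=[T3,T1] holders={T4}
Step 10: signal(T4) -> count=0 queue=[T1] holders={T3}
Step 11: wait(T4) -> count=0 queue=[T1,T4] holders={T3}
Step 12: wait(T6) -> count=0 queue=[T1,T4,T6] holders={T3}
Step 13: signal(T3) -> count=0 queue=[T4,T6] holders={T1}
Step 14: wait(T5) -> count=0 queue=[T4,T6,T5] holders={T1}
Step 15: signal(T1) -> count=0 queue=[T6,T5] holders={T4}
Step 16: signal(T4) -> count=0 queue=[T5] holders={T6}
Step 17: signal(T6) -> count=0 queue=[] holders={T5}
Step 18: signal(T5) -> count=1 queue=[] holders={none}
Final holders: {none} -> 0 thread(s)

Answer: 0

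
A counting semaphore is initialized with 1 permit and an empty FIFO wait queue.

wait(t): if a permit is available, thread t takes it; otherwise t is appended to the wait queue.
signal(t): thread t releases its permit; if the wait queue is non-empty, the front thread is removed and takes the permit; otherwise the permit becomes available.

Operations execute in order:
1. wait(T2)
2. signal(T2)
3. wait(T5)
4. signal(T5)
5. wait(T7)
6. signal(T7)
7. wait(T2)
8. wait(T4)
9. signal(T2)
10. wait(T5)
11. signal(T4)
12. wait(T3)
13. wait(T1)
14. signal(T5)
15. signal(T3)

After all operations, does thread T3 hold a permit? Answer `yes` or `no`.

Answer: no

Derivation:
Step 1: wait(T2) -> count=0 queue=[] holders={T2}
Step 2: signal(T2) -> count=1 queue=[] holders={none}
Step 3: wait(T5) -> count=0 queue=[] holders={T5}
Step 4: signal(T5) -> count=1 queue=[] holders={none}
Step 5: wait(T7) -> count=0 queue=[] holders={T7}
Step 6: signal(T7) -> count=1 queue=[] holders={none}
Step 7: wait(T2) -> count=0 queue=[] holders={T2}
Step 8: wait(T4) -> count=0 queue=[T4] holders={T2}
Step 9: signal(T2) -> count=0 queue=[] holders={T4}
Step 10: wait(T5) -> count=0 queue=[T5] holders={T4}
Step 11: signal(T4) -> count=0 queue=[] holders={T5}
Step 12: wait(T3) -> count=0 queue=[T3] holders={T5}
Step 13: wait(T1) -> count=0 queue=[T3,T1] holders={T5}
Step 14: signal(T5) -> count=0 queue=[T1] holders={T3}
Step 15: signal(T3) -> count=0 queue=[] holders={T1}
Final holders: {T1} -> T3 not in holders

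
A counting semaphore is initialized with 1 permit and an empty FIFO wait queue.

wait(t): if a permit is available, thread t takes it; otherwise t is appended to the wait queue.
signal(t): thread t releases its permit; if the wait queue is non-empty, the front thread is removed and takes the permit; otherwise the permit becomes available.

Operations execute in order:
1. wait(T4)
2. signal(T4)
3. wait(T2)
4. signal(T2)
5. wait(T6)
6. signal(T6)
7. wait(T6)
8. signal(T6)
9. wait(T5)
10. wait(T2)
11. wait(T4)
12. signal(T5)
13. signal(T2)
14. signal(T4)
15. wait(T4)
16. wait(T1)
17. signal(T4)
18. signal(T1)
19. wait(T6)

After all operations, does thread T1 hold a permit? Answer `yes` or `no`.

Step 1: wait(T4) -> count=0 queue=[] holders={T4}
Step 2: signal(T4) -> count=1 queue=[] holders={none}
Step 3: wait(T2) -> count=0 queue=[] holders={T2}
Step 4: signal(T2) -> count=1 queue=[] holders={none}
Step 5: wait(T6) -> count=0 queue=[] holders={T6}
Step 6: signal(T6) -> count=1 queue=[] holders={none}
Step 7: wait(T6) -> count=0 queue=[] holders={T6}
Step 8: signal(T6) -> count=1 queue=[] holders={none}
Step 9: wait(T5) -> count=0 queue=[] holders={T5}
Step 10: wait(T2) -> count=0 queue=[T2] holders={T5}
Step 11: wait(T4) -> count=0 queue=[T2,T4] holders={T5}
Step 12: signal(T5) -> count=0 queue=[T4] holders={T2}
Step 13: signal(T2) -> count=0 queue=[] holders={T4}
Step 14: signal(T4) -> count=1 queue=[] holders={none}
Step 15: wait(T4) -> count=0 queue=[] holders={T4}
Step 16: wait(T1) -> count=0 queue=[T1] holders={T4}
Step 17: signal(T4) -> count=0 queue=[] holders={T1}
Step 18: signal(T1) -> count=1 queue=[] holders={none}
Step 19: wait(T6) -> count=0 queue=[] holders={T6}
Final holders: {T6} -> T1 not in holders

Answer: no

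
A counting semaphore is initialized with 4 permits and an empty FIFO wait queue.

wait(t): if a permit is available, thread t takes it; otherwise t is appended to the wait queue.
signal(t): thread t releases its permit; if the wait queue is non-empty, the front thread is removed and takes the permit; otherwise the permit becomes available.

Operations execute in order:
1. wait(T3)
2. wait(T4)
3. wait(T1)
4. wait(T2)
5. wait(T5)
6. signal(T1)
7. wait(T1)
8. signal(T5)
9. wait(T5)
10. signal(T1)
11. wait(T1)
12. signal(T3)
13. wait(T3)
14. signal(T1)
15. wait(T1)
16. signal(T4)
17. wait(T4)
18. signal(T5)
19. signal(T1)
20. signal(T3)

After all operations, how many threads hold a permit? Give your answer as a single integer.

Step 1: wait(T3) -> count=3 queue=[] holders={T3}
Step 2: wait(T4) -> count=2 queue=[] holders={T3,T4}
Step 3: wait(T1) -> count=1 queue=[] holders={T1,T3,T4}
Step 4: wait(T2) -> count=0 queue=[] holders={T1,T2,T3,T4}
Step 5: wait(T5) -> count=0 queue=[T5] holders={T1,T2,T3,T4}
Step 6: signal(T1) -> count=0 queue=[] holders={T2,T3,T4,T5}
Step 7: wait(T1) -> count=0 queue=[T1] holders={T2,T3,T4,T5}
Step 8: signal(T5) -> count=0 queue=[] holders={T1,T2,T3,T4}
Step 9: wait(T5) -> count=0 queue=[T5] holders={T1,T2,T3,T4}
Step 10: signal(T1) -> count=0 queue=[] holders={T2,T3,T4,T5}
Step 11: wait(T1) -> count=0 queue=[T1] holders={T2,T3,T4,T5}
Step 12: signal(T3) -> count=0 queue=[] holders={T1,T2,T4,T5}
Step 13: wait(T3) -> count=0 queue=[T3] holders={T1,T2,T4,T5}
Step 14: signal(T1) -> count=0 queue=[] holders={T2,T3,T4,T5}
Step 15: wait(T1) -> count=0 queue=[T1] holders={T2,T3,T4,T5}
Step 16: signal(T4) -> count=0 queue=[] holders={T1,T2,T3,T5}
Step 17: wait(T4) -> count=0 queue=[T4] holders={T1,T2,T3,T5}
Step 18: signal(T5) -> count=0 queue=[] holders={T1,T2,T3,T4}
Step 19: signal(T1) -> count=1 queue=[] holders={T2,T3,T4}
Step 20: signal(T3) -> count=2 queue=[] holders={T2,T4}
Final holders: {T2,T4} -> 2 thread(s)

Answer: 2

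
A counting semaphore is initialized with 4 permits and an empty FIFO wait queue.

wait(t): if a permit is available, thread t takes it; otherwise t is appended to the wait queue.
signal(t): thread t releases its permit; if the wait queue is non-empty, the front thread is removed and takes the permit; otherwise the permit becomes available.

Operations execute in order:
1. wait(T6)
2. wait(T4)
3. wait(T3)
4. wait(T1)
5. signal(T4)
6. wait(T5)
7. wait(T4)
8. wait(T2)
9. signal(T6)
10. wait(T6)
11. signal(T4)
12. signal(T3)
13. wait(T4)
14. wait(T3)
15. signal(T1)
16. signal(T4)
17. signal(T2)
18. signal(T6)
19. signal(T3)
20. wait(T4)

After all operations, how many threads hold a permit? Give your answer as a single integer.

Step 1: wait(T6) -> count=3 queue=[] holders={T6}
Step 2: wait(T4) -> count=2 queue=[] holders={T4,T6}
Step 3: wait(T3) -> count=1 queue=[] holders={T3,T4,T6}
Step 4: wait(T1) -> count=0 queue=[] holders={T1,T3,T4,T6}
Step 5: signal(T4) -> count=1 queue=[] holders={T1,T3,T6}
Step 6: wait(T5) -> count=0 queue=[] holders={T1,T3,T5,T6}
Step 7: wait(T4) -> count=0 queue=[T4] holders={T1,T3,T5,T6}
Step 8: wait(T2) -> count=0 queue=[T4,T2] holders={T1,T3,T5,T6}
Step 9: signal(T6) -> count=0 queue=[T2] holders={T1,T3,T4,T5}
Step 10: wait(T6) -> count=0 queue=[T2,T6] holders={T1,T3,T4,T5}
Step 11: signal(T4) -> count=0 queue=[T6] holders={T1,T2,T3,T5}
Step 12: signal(T3) -> count=0 queue=[] holders={T1,T2,T5,T6}
Step 13: wait(T4) -> count=0 queue=[T4] holders={T1,T2,T5,T6}
Step 14: wait(T3) -> count=0 queue=[T4,T3] holders={T1,T2,T5,T6}
Step 15: signal(T1) -> count=0 queue=[T3] holders={T2,T4,T5,T6}
Step 16: signal(T4) -> count=0 queue=[] holders={T2,T3,T5,T6}
Step 17: signal(T2) -> count=1 queue=[] holders={T3,T5,T6}
Step 18: signal(T6) -> count=2 queue=[] holders={T3,T5}
Step 19: signal(T3) -> count=3 queue=[] holders={T5}
Step 20: wait(T4) -> count=2 queue=[] holders={T4,T5}
Final holders: {T4,T5} -> 2 thread(s)

Answer: 2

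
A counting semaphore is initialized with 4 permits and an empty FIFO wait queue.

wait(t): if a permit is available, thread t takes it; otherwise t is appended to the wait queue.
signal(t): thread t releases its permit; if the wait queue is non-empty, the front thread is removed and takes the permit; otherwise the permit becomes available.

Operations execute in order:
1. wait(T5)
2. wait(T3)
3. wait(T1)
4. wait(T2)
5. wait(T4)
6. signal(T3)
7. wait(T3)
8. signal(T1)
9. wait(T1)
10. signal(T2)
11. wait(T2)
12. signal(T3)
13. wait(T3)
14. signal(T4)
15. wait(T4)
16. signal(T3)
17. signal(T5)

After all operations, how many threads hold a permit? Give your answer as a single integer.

Step 1: wait(T5) -> count=3 queue=[] holders={T5}
Step 2: wait(T3) -> count=2 queue=[] holders={T3,T5}
Step 3: wait(T1) -> count=1 queue=[] holders={T1,T3,T5}
Step 4: wait(T2) -> count=0 queue=[] holders={T1,T2,T3,T5}
Step 5: wait(T4) -> count=0 queue=[T4] holders={T1,T2,T3,T5}
Step 6: signal(T3) -> count=0 queue=[] holders={T1,T2,T4,T5}
Step 7: wait(T3) -> count=0 queue=[T3] holders={T1,T2,T4,T5}
Step 8: signal(T1) -> count=0 queue=[] holders={T2,T3,T4,T5}
Step 9: wait(T1) -> count=0 queue=[T1] holders={T2,T3,T4,T5}
Step 10: signal(T2) -> count=0 queue=[] holders={T1,T3,T4,T5}
Step 11: wait(T2) -> count=0 queue=[T2] holders={T1,T3,T4,T5}
Step 12: signal(T3) -> count=0 queue=[] holders={T1,T2,T4,T5}
Step 13: wait(T3) -> count=0 queue=[T3] holders={T1,T2,T4,T5}
Step 14: signal(T4) -> count=0 queue=[] holders={T1,T2,T3,T5}
Step 15: wait(T4) -> count=0 queue=[T4] holders={T1,T2,T3,T5}
Step 16: signal(T3) -> count=0 queue=[] holders={T1,T2,T4,T5}
Step 17: signal(T5) -> count=1 queue=[] holders={T1,T2,T4}
Final holders: {T1,T2,T4} -> 3 thread(s)

Answer: 3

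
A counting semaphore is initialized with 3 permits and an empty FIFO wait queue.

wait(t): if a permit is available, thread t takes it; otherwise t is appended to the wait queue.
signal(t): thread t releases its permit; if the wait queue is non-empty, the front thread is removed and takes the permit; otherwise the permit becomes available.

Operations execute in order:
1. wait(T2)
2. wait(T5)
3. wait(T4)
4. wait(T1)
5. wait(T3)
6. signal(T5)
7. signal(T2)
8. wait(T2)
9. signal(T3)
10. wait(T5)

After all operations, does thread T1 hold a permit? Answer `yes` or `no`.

Step 1: wait(T2) -> count=2 queue=[] holders={T2}
Step 2: wait(T5) -> count=1 queue=[] holders={T2,T5}
Step 3: wait(T4) -> count=0 queue=[] holders={T2,T4,T5}
Step 4: wait(T1) -> count=0 queue=[T1] holders={T2,T4,T5}
Step 5: wait(T3) -> count=0 queue=[T1,T3] holders={T2,T4,T5}
Step 6: signal(T5) -> count=0 queue=[T3] holders={T1,T2,T4}
Step 7: signal(T2) -> count=0 queue=[] holders={T1,T3,T4}
Step 8: wait(T2) -> count=0 queue=[T2] holders={T1,T3,T4}
Step 9: signal(T3) -> count=0 queue=[] holders={T1,T2,T4}
Step 10: wait(T5) -> count=0 queue=[T5] holders={T1,T2,T4}
Final holders: {T1,T2,T4} -> T1 in holders

Answer: yes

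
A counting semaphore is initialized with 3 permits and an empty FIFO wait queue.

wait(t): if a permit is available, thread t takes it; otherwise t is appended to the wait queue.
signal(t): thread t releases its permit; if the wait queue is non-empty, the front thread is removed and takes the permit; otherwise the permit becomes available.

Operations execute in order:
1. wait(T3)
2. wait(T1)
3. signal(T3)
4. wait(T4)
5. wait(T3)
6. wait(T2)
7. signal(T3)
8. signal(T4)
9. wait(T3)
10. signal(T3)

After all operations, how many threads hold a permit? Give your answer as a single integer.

Step 1: wait(T3) -> count=2 queue=[] holders={T3}
Step 2: wait(T1) -> count=1 queue=[] holders={T1,T3}
Step 3: signal(T3) -> count=2 queue=[] holders={T1}
Step 4: wait(T4) -> count=1 queue=[] holders={T1,T4}
Step 5: wait(T3) -> count=0 queue=[] holders={T1,T3,T4}
Step 6: wait(T2) -> count=0 queue=[T2] holders={T1,T3,T4}
Step 7: signal(T3) -> count=0 queue=[] holders={T1,T2,T4}
Step 8: signal(T4) -> count=1 queue=[] holders={T1,T2}
Step 9: wait(T3) -> count=0 queue=[] holders={T1,T2,T3}
Step 10: signal(T3) -> count=1 queue=[] holders={T1,T2}
Final holders: {T1,T2} -> 2 thread(s)

Answer: 2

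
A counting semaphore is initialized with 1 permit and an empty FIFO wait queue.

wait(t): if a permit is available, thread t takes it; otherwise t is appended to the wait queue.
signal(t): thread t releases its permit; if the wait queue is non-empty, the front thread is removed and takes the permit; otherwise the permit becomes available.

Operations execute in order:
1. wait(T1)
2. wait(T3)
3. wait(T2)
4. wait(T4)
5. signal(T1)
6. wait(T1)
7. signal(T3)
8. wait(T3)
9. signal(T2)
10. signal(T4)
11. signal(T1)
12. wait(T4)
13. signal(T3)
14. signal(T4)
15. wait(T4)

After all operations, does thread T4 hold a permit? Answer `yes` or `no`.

Answer: yes

Derivation:
Step 1: wait(T1) -> count=0 queue=[] holders={T1}
Step 2: wait(T3) -> count=0 queue=[T3] holders={T1}
Step 3: wait(T2) -> count=0 queue=[T3,T2] holders={T1}
Step 4: wait(T4) -> count=0 queue=[T3,T2,T4] holders={T1}
Step 5: signal(T1) -> count=0 queue=[T2,T4] holders={T3}
Step 6: wait(T1) -> count=0 queue=[T2,T4,T1] holders={T3}
Step 7: signal(T3) -> count=0 queue=[T4,T1] holders={T2}
Step 8: wait(T3) -> count=0 queue=[T4,T1,T3] holders={T2}
Step 9: signal(T2) -> count=0 queue=[T1,T3] holders={T4}
Step 10: signal(T4) -> count=0 queue=[T3] holders={T1}
Step 11: signal(T1) -> count=0 queue=[] holders={T3}
Step 12: wait(T4) -> count=0 queue=[T4] holders={T3}
Step 13: signal(T3) -> count=0 queue=[] holders={T4}
Step 14: signal(T4) -> count=1 queue=[] holders={none}
Step 15: wait(T4) -> count=0 queue=[] holders={T4}
Final holders: {T4} -> T4 in holders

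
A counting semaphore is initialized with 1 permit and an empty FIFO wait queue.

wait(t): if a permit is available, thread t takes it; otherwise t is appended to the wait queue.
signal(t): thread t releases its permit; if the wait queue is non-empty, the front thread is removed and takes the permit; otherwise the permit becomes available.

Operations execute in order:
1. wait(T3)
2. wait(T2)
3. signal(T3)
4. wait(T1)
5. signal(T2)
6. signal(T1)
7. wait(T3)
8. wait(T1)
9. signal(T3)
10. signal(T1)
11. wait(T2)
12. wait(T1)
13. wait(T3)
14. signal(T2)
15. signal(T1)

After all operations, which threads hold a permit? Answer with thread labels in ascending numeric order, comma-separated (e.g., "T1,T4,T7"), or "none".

Answer: T3

Derivation:
Step 1: wait(T3) -> count=0 queue=[] holders={T3}
Step 2: wait(T2) -> count=0 queue=[T2] holders={T3}
Step 3: signal(T3) -> count=0 queue=[] holders={T2}
Step 4: wait(T1) -> count=0 queue=[T1] holders={T2}
Step 5: signal(T2) -> count=0 queue=[] holders={T1}
Step 6: signal(T1) -> count=1 queue=[] holders={none}
Step 7: wait(T3) -> count=0 queue=[] holders={T3}
Step 8: wait(T1) -> count=0 queue=[T1] holders={T3}
Step 9: signal(T3) -> count=0 queue=[] holders={T1}
Step 10: signal(T1) -> count=1 queue=[] holders={none}
Step 11: wait(T2) -> count=0 queue=[] holders={T2}
Step 12: wait(T1) -> count=0 queue=[T1] holders={T2}
Step 13: wait(T3) -> count=0 queue=[T1,T3] holders={T2}
Step 14: signal(T2) -> count=0 queue=[T3] holders={T1}
Step 15: signal(T1) -> count=0 queue=[] holders={T3}
Final holders: T3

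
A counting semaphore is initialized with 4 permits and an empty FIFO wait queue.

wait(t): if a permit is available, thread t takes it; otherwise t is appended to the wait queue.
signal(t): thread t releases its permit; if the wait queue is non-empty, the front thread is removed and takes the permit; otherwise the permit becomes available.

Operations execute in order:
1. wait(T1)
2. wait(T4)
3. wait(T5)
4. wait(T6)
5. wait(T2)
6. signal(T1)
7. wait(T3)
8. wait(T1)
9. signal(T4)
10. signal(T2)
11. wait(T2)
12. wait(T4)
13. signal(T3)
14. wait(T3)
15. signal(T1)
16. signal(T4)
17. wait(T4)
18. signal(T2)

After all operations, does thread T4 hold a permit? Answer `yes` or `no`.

Step 1: wait(T1) -> count=3 queue=[] holders={T1}
Step 2: wait(T4) -> count=2 queue=[] holders={T1,T4}
Step 3: wait(T5) -> count=1 queue=[] holders={T1,T4,T5}
Step 4: wait(T6) -> count=0 queue=[] holders={T1,T4,T5,T6}
Step 5: wait(T2) -> count=0 queue=[T2] holders={T1,T4,T5,T6}
Step 6: signal(T1) -> count=0 queue=[] holders={T2,T4,T5,T6}
Step 7: wait(T3) -> count=0 queue=[T3] holders={T2,T4,T5,T6}
Step 8: wait(T1) -> count=0 queue=[T3,T1] holders={T2,T4,T5,T6}
Step 9: signal(T4) -> count=0 queue=[T1] holders={T2,T3,T5,T6}
Step 10: signal(T2) -> count=0 queue=[] holders={T1,T3,T5,T6}
Step 11: wait(T2) -> count=0 queue=[T2] holders={T1,T3,T5,T6}
Step 12: wait(T4) -> count=0 queue=[T2,T4] holders={T1,T3,T5,T6}
Step 13: signal(T3) -> count=0 queue=[T4] holders={T1,T2,T5,T6}
Step 14: wait(T3) -> count=0 queue=[T4,T3] holders={T1,T2,T5,T6}
Step 15: signal(T1) -> count=0 queue=[T3] holders={T2,T4,T5,T6}
Step 16: signal(T4) -> count=0 queue=[] holders={T2,T3,T5,T6}
Step 17: wait(T4) -> count=0 queue=[T4] holders={T2,T3,T5,T6}
Step 18: signal(T2) -> count=0 queue=[] holders={T3,T4,T5,T6}
Final holders: {T3,T4,T5,T6} -> T4 in holders

Answer: yes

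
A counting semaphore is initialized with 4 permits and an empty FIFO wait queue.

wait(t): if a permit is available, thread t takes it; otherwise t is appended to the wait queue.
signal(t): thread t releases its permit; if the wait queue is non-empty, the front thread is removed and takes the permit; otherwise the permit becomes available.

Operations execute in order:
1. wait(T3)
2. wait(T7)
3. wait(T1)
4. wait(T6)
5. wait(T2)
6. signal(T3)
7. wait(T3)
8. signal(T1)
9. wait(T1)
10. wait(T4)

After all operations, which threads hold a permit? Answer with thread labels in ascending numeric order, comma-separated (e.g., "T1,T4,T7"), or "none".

Step 1: wait(T3) -> count=3 queue=[] holders={T3}
Step 2: wait(T7) -> count=2 queue=[] holders={T3,T7}
Step 3: wait(T1) -> count=1 queue=[] holders={T1,T3,T7}
Step 4: wait(T6) -> count=0 queue=[] holders={T1,T3,T6,T7}
Step 5: wait(T2) -> count=0 queue=[T2] holders={T1,T3,T6,T7}
Step 6: signal(T3) -> count=0 queue=[] holders={T1,T2,T6,T7}
Step 7: wait(T3) -> count=0 queue=[T3] holders={T1,T2,T6,T7}
Step 8: signal(T1) -> count=0 queue=[] holders={T2,T3,T6,T7}
Step 9: wait(T1) -> count=0 queue=[T1] holders={T2,T3,T6,T7}
Step 10: wait(T4) -> count=0 queue=[T1,T4] holders={T2,T3,T6,T7}
Final holders: T2,T3,T6,T7

Answer: T2,T3,T6,T7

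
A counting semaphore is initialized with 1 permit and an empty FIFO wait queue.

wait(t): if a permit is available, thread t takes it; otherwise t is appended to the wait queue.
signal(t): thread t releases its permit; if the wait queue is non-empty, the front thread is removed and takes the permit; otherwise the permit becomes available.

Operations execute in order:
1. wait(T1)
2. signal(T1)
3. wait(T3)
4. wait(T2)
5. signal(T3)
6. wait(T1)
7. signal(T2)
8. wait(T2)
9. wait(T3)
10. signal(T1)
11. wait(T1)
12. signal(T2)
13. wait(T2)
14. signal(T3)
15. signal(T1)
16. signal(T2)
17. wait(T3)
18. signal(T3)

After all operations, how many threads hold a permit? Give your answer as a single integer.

Step 1: wait(T1) -> count=0 queue=[] holders={T1}
Step 2: signal(T1) -> count=1 queue=[] holders={none}
Step 3: wait(T3) -> count=0 queue=[] holders={T3}
Step 4: wait(T2) -> count=0 queue=[T2] holders={T3}
Step 5: signal(T3) -> count=0 queue=[] holders={T2}
Step 6: wait(T1) -> count=0 queue=[T1] holders={T2}
Step 7: signal(T2) -> count=0 queue=[] holders={T1}
Step 8: wait(T2) -> count=0 queue=[T2] holders={T1}
Step 9: wait(T3) -> count=0 queue=[T2,T3] holders={T1}
Step 10: signal(T1) -> count=0 queue=[T3] holders={T2}
Step 11: wait(T1) -> count=0 queue=[T3,T1] holders={T2}
Step 12: signal(T2) -> count=0 queue=[T1] holders={T3}
Step 13: wait(T2) -> count=0 queue=[T1,T2] holders={T3}
Step 14: signal(T3) -> count=0 queue=[T2] holders={T1}
Step 15: signal(T1) -> count=0 queue=[] holders={T2}
Step 16: signal(T2) -> count=1 queue=[] holders={none}
Step 17: wait(T3) -> count=0 queue=[] holders={T3}
Step 18: signal(T3) -> count=1 queue=[] holders={none}
Final holders: {none} -> 0 thread(s)

Answer: 0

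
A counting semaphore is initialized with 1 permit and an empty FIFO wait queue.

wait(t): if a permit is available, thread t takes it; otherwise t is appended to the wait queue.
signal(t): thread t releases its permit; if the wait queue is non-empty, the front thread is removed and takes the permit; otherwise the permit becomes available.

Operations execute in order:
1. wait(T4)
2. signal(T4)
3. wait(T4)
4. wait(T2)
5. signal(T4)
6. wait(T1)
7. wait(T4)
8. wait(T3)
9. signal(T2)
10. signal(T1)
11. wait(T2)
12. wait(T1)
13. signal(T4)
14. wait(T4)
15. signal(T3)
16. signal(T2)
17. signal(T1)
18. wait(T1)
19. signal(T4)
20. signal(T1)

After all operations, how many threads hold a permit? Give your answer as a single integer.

Step 1: wait(T4) -> count=0 queue=[] holders={T4}
Step 2: signal(T4) -> count=1 queue=[] holders={none}
Step 3: wait(T4) -> count=0 queue=[] holders={T4}
Step 4: wait(T2) -> count=0 queue=[T2] holders={T4}
Step 5: signal(T4) -> count=0 queue=[] holders={T2}
Step 6: wait(T1) -> count=0 queue=[T1] holders={T2}
Step 7: wait(T4) -> count=0 queue=[T1,T4] holders={T2}
Step 8: wait(T3) -> count=0 queue=[T1,T4,T3] holders={T2}
Step 9: signal(T2) -> count=0 queue=[T4,T3] holders={T1}
Step 10: signal(T1) -> count=0 queue=[T3] holders={T4}
Step 11: wait(T2) -> count=0 queue=[T3,T2] holders={T4}
Step 12: wait(T1) -> count=0 queue=[T3,T2,T1] holders={T4}
Step 13: signal(T4) -> count=0 queue=[T2,T1] holders={T3}
Step 14: wait(T4) -> count=0 queue=[T2,T1,T4] holders={T3}
Step 15: signal(T3) -> count=0 queue=[T1,T4] holders={T2}
Step 16: signal(T2) -> count=0 queue=[T4] holders={T1}
Step 17: signal(T1) -> count=0 queue=[] holders={T4}
Step 18: wait(T1) -> count=0 queue=[T1] holders={T4}
Step 19: signal(T4) -> count=0 queue=[] holders={T1}
Step 20: signal(T1) -> count=1 queue=[] holders={none}
Final holders: {none} -> 0 thread(s)

Answer: 0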